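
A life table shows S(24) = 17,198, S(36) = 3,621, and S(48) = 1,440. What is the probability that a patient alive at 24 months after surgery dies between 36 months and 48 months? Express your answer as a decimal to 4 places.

This is the probability of reaching 36 but not 48, conditional on being alive at 24: (S(36) − S(48)) / S(24).
= (3,621 − 1,440) / 17,198 = 2,181 / 17,198 = 0.126817.

0.1268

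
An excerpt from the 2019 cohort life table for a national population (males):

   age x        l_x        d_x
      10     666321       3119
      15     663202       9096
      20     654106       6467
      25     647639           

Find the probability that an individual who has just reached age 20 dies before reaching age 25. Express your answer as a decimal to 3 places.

0.010

P(die before 25 | alive at 20) = 1 − l_25/l_20 = 1 − 647639/654106 = (6467)/654106 = 0.009887.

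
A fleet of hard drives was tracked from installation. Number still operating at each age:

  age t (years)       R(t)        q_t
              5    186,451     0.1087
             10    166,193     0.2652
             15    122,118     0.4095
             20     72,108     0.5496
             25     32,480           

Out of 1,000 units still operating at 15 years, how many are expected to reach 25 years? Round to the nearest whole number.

The relevant probability is 32,480/122,118 = 0.265972.
Expected number = 1,000 × 0.265972 = 266.

266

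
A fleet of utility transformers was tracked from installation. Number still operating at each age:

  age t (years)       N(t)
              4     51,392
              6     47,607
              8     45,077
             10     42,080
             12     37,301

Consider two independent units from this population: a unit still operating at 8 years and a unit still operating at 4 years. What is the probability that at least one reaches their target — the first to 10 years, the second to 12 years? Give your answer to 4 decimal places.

p₁ = N(10)/N(8) = 42,080/45,077 = 0.933514; p₂ = N(12)/N(4) = 37,301/51,392 = 0.725813.
P(at least one) = 1 − (1−p₁)(1−p₂) = 1 − 0.066486 × 0.274187 = 0.981770.

0.9818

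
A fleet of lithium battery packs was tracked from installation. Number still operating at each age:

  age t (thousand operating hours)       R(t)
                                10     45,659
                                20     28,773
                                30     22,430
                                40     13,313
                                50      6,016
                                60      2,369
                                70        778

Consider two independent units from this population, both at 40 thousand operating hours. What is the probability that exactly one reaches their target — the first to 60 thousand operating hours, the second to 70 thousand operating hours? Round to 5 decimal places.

p₁ = R(60)/R(40) = 2,369/13,313 = 0.177946; p₂ = R(70)/R(40) = 778/13,313 = 0.058439.
P(exactly one) = p₁(1−p₂) + (1−p₁)p₂ = 0.167547 + 0.048040 = 0.215587.

0.21559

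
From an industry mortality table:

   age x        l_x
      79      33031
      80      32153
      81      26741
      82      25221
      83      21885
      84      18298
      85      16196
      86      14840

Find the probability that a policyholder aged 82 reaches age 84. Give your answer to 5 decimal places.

0.72551

We want 2p82 = l_84/l_82.
The conditional survival probability is l_84/l_82 = 18298/25221 = 0.725507.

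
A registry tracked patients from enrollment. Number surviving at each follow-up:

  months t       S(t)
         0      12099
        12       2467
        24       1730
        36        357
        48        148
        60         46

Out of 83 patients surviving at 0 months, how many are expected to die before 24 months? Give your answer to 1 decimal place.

The relevant probability is 1 − 1730/12099 = 0.857013.
Expected number = 83 × 0.857013 = 71.1.

71.1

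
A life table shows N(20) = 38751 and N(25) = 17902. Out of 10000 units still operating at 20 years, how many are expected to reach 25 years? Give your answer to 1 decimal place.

The relevant probability is 17902/38751 = 0.461975.
Expected number = 10000 × 0.461975 = 4619.8.

4619.8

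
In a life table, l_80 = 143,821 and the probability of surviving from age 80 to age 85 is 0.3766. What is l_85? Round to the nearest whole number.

l_85 = l_80 × p = 143,821 × 0.3766 = 54163.

54163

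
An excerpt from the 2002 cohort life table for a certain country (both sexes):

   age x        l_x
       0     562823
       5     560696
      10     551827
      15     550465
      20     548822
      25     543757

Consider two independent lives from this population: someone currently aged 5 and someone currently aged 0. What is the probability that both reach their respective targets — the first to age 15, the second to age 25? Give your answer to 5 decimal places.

p₁ = l_15/l_5 = 550465/560696 = 0.981753; p₂ = l_25/l_0 = 543757/562823 = 0.966124.
P(both) = p₁ × p₂ = 0.981753 × 0.966124 = 0.948495.

0.94850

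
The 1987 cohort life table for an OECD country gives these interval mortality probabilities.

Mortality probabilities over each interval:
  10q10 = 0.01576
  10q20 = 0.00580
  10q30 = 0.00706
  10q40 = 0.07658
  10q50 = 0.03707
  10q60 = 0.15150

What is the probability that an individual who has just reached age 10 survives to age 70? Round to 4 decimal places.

Chaining the interval survival probabilities: (1 − 0.01576) × (1 − 0.00580) × (1 − 0.00706) × (1 − 0.07658) × (1 − 0.03707) × (1 − 0.15150).
= 0.98424 × 0.99420 × 0.99294 × 0.92342 × 0.96293 × 0.84850 = 0.733067.

0.7331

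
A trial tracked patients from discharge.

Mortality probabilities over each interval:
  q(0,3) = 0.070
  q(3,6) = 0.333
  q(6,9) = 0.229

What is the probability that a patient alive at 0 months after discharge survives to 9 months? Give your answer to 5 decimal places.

0.47826

Chaining the interval survival probabilities: (1 − 0.070) × (1 − 0.333) × (1 − 0.229).
= 0.930 × 0.667 × 0.771 = 0.478259.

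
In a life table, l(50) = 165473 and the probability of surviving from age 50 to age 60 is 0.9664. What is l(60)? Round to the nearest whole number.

159913

l(60) = l(50) × p = 165473 × 0.9664 = 159913.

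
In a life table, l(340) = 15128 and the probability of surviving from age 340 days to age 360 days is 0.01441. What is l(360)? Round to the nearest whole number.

l(360) = l(340) × p = 15128 × 0.01441 = 218.

218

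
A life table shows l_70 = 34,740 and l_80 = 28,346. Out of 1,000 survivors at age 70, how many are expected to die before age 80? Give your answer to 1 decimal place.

184.1

The relevant probability is 1 − 28,346/34,740 = 0.184053.
Expected number = 1,000 × 0.184053 = 184.1.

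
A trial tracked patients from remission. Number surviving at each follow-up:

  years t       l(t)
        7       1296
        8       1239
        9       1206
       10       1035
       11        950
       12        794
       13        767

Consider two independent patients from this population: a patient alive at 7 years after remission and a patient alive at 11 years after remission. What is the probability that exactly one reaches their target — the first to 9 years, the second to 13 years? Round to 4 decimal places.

p₁ = l(9)/l(7) = 1206/1296 = 0.930556; p₂ = l(13)/l(11) = 767/950 = 0.807368.
P(exactly one) = p₁(1−p₂) + (1−p₁)p₂ = 0.179255 + 0.056067 = 0.235322.

0.2353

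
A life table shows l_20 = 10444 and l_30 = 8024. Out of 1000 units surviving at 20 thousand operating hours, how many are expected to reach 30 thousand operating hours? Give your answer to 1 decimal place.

768.3

The relevant probability is 8024/10444 = 0.768288.
Expected number = 1000 × 0.768288 = 768.3.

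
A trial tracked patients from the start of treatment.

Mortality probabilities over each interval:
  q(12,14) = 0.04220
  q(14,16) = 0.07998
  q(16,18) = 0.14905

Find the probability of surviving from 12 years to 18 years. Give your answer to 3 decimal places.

Survival from 12 to 18 is the product of surviving each interval: (1 − 0.04220) × (1 − 0.07998) × (1 − 0.14905).
= 0.95780 × 0.92002 × 0.85095 = 0.749853.

0.750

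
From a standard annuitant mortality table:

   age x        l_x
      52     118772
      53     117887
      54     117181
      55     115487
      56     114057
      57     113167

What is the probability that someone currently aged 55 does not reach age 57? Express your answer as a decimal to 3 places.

P(die before 57 | alive at 55) = 1 − l_57/l_55 = 1 − 113167/115487 = (2320)/115487 = 0.020089.

0.020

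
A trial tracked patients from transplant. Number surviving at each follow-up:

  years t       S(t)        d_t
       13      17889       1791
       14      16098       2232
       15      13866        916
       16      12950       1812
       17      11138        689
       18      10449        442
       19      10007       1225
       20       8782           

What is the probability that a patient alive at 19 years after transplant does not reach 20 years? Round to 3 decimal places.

P(die before 20 | alive at 19) = 1 − S(20)/S(19) = 1 − 8782/10007 = (1225)/10007 = 0.122414.

0.122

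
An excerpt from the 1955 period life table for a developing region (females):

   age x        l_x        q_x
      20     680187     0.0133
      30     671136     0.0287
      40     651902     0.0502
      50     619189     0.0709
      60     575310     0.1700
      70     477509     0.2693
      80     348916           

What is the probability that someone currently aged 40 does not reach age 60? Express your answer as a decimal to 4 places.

0.1175

P(die before 60 | alive at 40) = 1 − l_60/l_40 = 1 − 575310/651902 = (76592)/651902 = 0.117490.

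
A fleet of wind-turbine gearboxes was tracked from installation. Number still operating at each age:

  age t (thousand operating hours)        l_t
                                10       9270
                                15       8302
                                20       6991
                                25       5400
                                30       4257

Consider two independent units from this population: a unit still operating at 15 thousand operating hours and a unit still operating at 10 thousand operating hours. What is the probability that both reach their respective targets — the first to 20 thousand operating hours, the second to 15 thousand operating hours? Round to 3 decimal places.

0.754

p₁ = l_20/l_15 = 6991/8302 = 0.842086; p₂ = l_15/l_10 = 8302/9270 = 0.895577.
P(both) = p₁ × p₂ = 0.842086 × 0.895577 = 0.754153.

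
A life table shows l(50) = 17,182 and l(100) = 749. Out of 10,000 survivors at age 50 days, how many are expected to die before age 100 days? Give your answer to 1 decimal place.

The relevant probability is 1 − 749/17,182 = 0.956408.
Expected number = 10,000 × 0.956408 = 9564.1.

9564.1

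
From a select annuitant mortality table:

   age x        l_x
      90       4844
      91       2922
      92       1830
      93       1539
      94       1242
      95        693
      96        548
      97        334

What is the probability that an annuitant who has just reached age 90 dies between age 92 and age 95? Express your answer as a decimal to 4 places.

We want 2|3q90 = (l_92 − l_95)/l_90.
This is the probability of reaching 92 but not 95, conditional on being alive at 90: (l_92 − l_95) / l_90.
= (1830 − 693) / 4844 = 1137 / 4844 = 0.234723.

0.2347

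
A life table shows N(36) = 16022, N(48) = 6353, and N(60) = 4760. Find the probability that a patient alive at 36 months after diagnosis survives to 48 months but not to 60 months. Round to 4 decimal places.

0.0994

This is the probability of reaching 48 but not 60, conditional on being alive at 36: (N(48) − N(60)) / N(36).
= (6353 − 4760) / 16022 = 1593 / 16022 = 0.099426.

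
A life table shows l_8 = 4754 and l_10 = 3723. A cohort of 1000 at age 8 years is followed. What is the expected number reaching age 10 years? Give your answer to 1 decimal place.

783.1

The relevant probability is 3723/4754 = 0.783130.
Expected number = 1000 × 0.783130 = 783.1.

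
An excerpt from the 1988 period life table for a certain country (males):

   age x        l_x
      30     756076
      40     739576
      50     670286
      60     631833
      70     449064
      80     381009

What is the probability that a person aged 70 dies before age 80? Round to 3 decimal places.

P(die before 80 | alive at 70) = 1 − l_80/l_70 = 1 − 381009/449064 = (68055)/449064 = 0.151549.

0.152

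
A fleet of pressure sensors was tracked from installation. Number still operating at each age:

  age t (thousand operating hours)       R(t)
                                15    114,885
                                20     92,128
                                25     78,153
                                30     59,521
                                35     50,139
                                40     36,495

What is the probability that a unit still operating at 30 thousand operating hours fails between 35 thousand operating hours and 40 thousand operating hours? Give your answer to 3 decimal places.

This is the probability of reaching 35 but not 40, conditional on being operational at 30: (R(35) − R(40)) / R(30).
= (50,139 − 36,495) / 59,521 = 13,644 / 59,521 = 0.229230.

0.229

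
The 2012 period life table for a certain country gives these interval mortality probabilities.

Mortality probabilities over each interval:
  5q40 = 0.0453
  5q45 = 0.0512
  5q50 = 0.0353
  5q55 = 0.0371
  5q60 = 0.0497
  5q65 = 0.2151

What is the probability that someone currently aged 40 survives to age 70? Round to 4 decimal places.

The overall survival probability is (1 − 0.0453) × (1 − 0.0512) × (1 − 0.0353) × (1 − 0.0371) × (1 − 0.0497) × (1 − 0.2151).
= 0.9547 × 0.9488 × 0.9647 × 0.9629 × 0.9503 × 0.7849 = 0.627610.

0.6276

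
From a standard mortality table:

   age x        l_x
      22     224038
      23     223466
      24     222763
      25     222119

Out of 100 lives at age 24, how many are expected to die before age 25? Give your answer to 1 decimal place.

The relevant probability is 1 − 222119/222763 = 0.002891.
Expected number = 100 × 0.002891 = 0.3.

0.3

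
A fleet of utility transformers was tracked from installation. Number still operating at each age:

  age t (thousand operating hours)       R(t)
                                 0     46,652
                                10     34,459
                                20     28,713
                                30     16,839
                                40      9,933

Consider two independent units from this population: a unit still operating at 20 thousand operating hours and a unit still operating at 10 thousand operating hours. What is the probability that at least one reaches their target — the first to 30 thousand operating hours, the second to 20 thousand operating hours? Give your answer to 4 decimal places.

p₁ = R(30)/R(20) = 16,839/28,713 = 0.586459; p₂ = R(20)/R(10) = 28,713/34,459 = 0.833251.
P(at least one) = 1 − (1−p₁)(1−p₂) = 1 − 0.413541 × 0.166749 = 0.931042.

0.9310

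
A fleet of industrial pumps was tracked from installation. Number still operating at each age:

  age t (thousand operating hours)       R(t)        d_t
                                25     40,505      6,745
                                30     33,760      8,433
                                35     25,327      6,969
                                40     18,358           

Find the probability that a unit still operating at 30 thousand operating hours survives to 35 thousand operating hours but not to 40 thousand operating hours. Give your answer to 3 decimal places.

This is the probability of reaching 35 but not 40, conditional on being operational at 30: (R(35) − R(40)) / R(30).
= (25,327 − 18,358) / 33,760 = 6,969 / 33,760 = 0.206428.

0.206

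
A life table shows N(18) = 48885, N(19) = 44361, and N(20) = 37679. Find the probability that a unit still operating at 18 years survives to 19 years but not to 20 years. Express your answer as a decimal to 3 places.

This is the probability of reaching 19 but not 20, conditional on being operational at 18: (N(19) − N(20)) / N(18).
= (44361 − 37679) / 48885 = 6682 / 48885 = 0.136688.

0.137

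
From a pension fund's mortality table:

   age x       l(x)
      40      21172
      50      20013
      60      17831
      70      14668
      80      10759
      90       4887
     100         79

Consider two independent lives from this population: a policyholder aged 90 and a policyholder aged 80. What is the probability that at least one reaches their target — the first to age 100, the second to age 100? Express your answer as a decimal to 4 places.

0.0234

p₁ = l(100)/l(90) = 79/4887 = 0.016165; p₂ = l(100)/l(80) = 79/10759 = 0.007343.
P(at least one) = 1 − (1−p₁)(1−p₂) = 1 − 0.983835 × 0.992657 = 0.023389.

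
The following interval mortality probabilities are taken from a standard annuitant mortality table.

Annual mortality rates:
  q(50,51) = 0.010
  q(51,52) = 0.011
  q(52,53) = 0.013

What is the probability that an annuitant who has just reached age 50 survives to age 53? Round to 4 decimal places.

Chaining the interval survival probabilities: (1 − 0.010) × (1 − 0.011) × (1 − 0.013).
= 0.990 × 0.989 × 0.987 = 0.966382.

0.9664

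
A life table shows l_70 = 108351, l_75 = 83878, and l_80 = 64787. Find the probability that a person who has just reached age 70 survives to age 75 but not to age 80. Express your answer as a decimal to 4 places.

We want 5|5q70 = (l_75 − l_80)/l_70.
This is the probability of reaching 75 but not 80, conditional on being alive at 70: (l_75 − l_80) / l_70.
= (83878 − 64787) / 108351 = 19091 / 108351 = 0.176196.

0.1762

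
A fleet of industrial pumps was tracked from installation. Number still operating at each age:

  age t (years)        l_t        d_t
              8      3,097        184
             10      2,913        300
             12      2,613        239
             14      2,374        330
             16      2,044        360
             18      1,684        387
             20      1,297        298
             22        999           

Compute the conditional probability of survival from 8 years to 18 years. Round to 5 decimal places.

0.54375

The conditional survival probability is l_18/l_8 = 1,684/3,097 = 0.543752.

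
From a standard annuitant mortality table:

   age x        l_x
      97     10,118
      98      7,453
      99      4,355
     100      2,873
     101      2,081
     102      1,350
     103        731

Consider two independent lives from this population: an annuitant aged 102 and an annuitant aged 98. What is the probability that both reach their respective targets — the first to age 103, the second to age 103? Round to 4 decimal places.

0.0531

p₁ = l_103/l_102 = 731/1,350 = 0.541481; p₂ = l_103/l_98 = 731/7,453 = 0.098081.
P(both) = p₁ × p₂ = 0.541481 × 0.098081 = 0.053109.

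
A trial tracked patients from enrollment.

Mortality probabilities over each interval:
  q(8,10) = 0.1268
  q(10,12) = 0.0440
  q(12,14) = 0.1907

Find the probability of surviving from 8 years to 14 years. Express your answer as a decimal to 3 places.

0.676

The overall survival probability is (1 − 0.1268) × (1 − 0.0440) × (1 − 0.1907).
= 0.8732 × 0.9560 × 0.8093 = 0.675587.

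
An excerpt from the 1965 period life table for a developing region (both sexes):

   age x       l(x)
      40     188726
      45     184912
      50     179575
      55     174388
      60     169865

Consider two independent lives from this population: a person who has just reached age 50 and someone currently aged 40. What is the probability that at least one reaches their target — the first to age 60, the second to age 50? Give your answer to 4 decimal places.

0.9974

p₁ = l(60)/l(50) = 169865/179575 = 0.945928; p₂ = l(50)/l(40) = 179575/188726 = 0.951512.
P(at least one) = 1 − (1−p₁)(1−p₂) = 1 − 0.054072 × 0.048488 = 0.997378.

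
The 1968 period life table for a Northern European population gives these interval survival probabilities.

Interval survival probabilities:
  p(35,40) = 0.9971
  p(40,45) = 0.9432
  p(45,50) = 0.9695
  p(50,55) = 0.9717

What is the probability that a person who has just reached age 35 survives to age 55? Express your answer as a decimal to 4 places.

P(survive 35→55) = 0.9971 × 0.9432 × 0.9695 × 0.9717.
= 0.885977.

0.8860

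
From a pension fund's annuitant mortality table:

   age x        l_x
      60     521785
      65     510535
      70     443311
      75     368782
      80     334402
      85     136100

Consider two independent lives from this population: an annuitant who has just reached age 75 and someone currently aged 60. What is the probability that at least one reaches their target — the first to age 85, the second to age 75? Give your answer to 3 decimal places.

p₁ = l_85/l_75 = 136100/368782 = 0.369053; p₂ = l_75/l_60 = 368782/521785 = 0.706770.
P(at least one) = 1 − (1−p₁)(1−p₂) = 1 − 0.630947 × 0.293230 = 0.814987.

0.815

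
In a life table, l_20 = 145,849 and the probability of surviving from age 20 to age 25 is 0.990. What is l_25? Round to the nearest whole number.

144391

l_25 = l_20 × p = 145,849 × 0.990 = 144391.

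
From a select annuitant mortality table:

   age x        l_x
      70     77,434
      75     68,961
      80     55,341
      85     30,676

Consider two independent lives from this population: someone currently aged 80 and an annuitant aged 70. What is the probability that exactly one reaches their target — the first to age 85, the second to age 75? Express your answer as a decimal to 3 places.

p₁ = l_85/l_80 = 30,676/55,341 = 0.554309; p₂ = l_75/l_70 = 68,961/77,434 = 0.890578.
P(exactly one) = p₁(1−p₂) + (1−p₁)p₂ = 0.060654 + 0.396923 = 0.457576.

0.458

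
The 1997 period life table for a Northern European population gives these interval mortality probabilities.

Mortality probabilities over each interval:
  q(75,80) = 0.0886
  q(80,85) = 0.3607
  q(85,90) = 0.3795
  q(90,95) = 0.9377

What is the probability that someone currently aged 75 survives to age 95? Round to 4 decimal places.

0.0225

Chaining the interval survival probabilities: (1 − 0.0886) × (1 − 0.3607) × (1 − 0.3795) × (1 − 0.9377).
= 0.9114 × 0.6393 × 0.6205 × 0.0623 = 0.022524.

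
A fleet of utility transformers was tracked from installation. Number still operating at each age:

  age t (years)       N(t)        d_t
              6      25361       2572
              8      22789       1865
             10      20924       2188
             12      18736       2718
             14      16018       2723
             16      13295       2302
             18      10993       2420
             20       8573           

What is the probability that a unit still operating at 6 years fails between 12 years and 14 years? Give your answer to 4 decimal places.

0.1072

This is the probability of reaching 12 but not 14, conditional on being operational at 6: (N(12) − N(14)) / N(6).
= (18736 − 16018) / 25361 = 2718 / 25361 = 0.107172.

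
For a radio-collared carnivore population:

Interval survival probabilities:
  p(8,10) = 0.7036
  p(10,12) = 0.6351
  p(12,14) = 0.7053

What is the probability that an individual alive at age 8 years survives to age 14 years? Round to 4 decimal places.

Chaining the interval survival probabilities: 0.7036 × 0.6351 × 0.7053.
= 0.315168.

0.3152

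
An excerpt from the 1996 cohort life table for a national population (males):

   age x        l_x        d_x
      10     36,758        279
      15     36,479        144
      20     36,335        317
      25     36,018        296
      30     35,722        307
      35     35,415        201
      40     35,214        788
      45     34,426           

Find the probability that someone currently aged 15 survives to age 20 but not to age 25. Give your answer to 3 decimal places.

We want 5|5q15 = (l_20 − l_25)/l_15.
This is the probability of reaching 20 but not 25, conditional on being alive at 15: (l_20 − l_25) / l_15.
= (36,335 − 36,018) / 36,479 = 317 / 36,479 = 0.008690.

0.009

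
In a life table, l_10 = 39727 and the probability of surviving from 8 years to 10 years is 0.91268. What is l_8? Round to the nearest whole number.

l_8 = l_10 / p = 39727 / 0.91268 = 43528.

43528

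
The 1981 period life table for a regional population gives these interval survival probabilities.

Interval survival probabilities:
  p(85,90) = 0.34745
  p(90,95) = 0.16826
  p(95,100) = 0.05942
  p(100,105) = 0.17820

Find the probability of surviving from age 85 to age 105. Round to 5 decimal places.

0.00062

Survival from 85 to 105 is the product of surviving each interval: 0.34745 × 0.16826 × 0.05942 × 0.17820.
= 0.000619.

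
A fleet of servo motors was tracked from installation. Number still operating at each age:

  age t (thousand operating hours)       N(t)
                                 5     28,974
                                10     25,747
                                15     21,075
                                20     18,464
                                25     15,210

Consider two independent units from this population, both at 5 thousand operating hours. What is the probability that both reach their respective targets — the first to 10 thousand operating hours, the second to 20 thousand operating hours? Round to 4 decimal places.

p₁ = N(10)/N(5) = 25,747/28,974 = 0.888624; p₂ = N(20)/N(5) = 18,464/28,974 = 0.637261.
P(both) = p₁ × p₂ = 0.888624 × 0.637261 = 0.566285.

0.5663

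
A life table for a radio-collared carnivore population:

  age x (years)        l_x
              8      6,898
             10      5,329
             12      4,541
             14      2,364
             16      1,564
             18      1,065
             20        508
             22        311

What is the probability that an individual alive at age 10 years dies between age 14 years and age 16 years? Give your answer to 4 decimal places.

This is the probability of reaching 14 but not 16, conditional on being alive at 10: (l_14 − l_16) / l_10.
= (2,364 − 1,564) / 5,329 = 800 / 5,329 = 0.150122.

0.1501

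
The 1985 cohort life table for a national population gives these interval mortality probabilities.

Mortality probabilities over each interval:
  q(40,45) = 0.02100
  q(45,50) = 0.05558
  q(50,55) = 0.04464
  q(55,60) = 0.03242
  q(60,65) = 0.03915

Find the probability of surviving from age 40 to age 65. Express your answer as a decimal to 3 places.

Survival from 40 to 65 is the product of surviving each interval: (1 − 0.02100) × (1 − 0.05558) × (1 − 0.04464) × (1 − 0.03242) × (1 − 0.03915).
= 0.97900 × 0.94442 × 0.95536 × 0.96758 × 0.96085 = 0.821216.

0.821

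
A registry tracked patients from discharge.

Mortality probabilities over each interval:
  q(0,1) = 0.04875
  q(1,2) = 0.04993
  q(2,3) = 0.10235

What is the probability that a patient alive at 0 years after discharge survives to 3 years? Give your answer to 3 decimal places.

The overall survival probability is (1 − 0.04875) × (1 − 0.04993) × (1 − 0.10235).
= 0.95125 × 0.95007 × 0.89765 = 0.811255.

0.811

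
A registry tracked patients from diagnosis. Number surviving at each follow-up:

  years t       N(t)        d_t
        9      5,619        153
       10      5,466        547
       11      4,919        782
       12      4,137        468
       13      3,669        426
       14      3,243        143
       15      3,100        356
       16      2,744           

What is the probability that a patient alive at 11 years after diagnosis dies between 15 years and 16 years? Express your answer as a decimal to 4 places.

This is the probability of reaching 15 but not 16, conditional on being alive at 11: (N(15) − N(16)) / N(11).
= (3,100 − 2,744) / 4,919 = 356 / 4,919 = 0.072372.

0.0724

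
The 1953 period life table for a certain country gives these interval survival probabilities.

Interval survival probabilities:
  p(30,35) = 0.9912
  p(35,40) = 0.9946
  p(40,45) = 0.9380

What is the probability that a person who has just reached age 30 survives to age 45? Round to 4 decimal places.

0.9247

Survival from 30 to 45 is the product of surviving each interval: 0.9912 × 0.9946 × 0.9380.
= 0.924725.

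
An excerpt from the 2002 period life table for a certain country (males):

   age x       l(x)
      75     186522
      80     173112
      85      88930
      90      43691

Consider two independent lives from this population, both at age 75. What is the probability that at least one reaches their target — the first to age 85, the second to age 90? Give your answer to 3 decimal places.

p₁ = l(85)/l(75) = 88930/186522 = 0.476780; p₂ = l(90)/l(75) = 43691/186522 = 0.234240.
P(at least one) = 1 − (1−p₁)(1−p₂) = 1 − 0.523220 × 0.765760 = 0.599339.

0.599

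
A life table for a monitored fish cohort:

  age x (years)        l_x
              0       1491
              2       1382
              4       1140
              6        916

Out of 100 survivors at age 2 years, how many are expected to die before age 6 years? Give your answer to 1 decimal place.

The relevant probability is 1 − 916/1382 = 0.337192.
Expected number = 100 × 0.337192 = 33.7.

33.7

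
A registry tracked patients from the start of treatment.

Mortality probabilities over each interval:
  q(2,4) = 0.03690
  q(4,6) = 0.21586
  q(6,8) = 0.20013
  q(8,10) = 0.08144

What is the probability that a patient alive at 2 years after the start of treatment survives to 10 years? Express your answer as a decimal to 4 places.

0.5549

P(survive 2→10) = (1 − 0.03690) × (1 − 0.21586) × (1 − 0.20013) × (1 − 0.08144).
= 0.96310 × 0.78414 × 0.79987 × 0.91856 = 0.554871.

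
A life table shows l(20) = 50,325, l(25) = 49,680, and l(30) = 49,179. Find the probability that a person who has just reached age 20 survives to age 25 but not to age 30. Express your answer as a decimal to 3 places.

This is the probability of reaching 25 but not 30, conditional on being alive at 20: (l(25) − l(30)) / l(20).
= (49,680 − 49,179) / 50,325 = 501 / 50,325 = 0.009955.

0.010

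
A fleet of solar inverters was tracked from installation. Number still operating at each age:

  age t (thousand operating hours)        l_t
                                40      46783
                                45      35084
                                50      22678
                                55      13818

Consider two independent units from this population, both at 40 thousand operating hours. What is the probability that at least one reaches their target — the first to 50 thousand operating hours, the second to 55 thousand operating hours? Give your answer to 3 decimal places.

p₁ = l_50/l_40 = 22678/46783 = 0.484749; p₂ = l_55/l_40 = 13818/46783 = 0.295364.
P(at least one) = 1 − (1−p₁)(1−p₂) = 1 − 0.515251 × 0.704636 = 0.636936.

0.637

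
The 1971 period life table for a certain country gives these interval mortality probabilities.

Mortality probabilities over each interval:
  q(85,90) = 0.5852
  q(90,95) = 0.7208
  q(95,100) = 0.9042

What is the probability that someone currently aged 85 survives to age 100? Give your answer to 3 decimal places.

P(survive 85→100) = (1 − 0.5852) × (1 − 0.7208) × (1 − 0.9042).
= 0.4148 × 0.2792 × 0.0958 = 0.011095.

0.011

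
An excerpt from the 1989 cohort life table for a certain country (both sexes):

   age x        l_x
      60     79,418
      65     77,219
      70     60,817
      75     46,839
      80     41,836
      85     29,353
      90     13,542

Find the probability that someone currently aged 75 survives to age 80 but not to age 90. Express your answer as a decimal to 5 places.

0.60407

We want 5|10q75 = (l_80 − l_90)/l_75.
This is the probability of reaching 80 but not 90, conditional on being alive at 75: (l_80 − l_90) / l_75.
= (41,836 − 13,542) / 46,839 = 28,294 / 46,839 = 0.604069.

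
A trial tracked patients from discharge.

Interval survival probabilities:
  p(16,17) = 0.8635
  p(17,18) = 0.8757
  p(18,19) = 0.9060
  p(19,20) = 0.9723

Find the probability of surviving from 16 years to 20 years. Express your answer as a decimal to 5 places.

P(survive 16→20) = 0.8635 × 0.8757 × 0.9060 × 0.9723.
= 0.666110.

0.66611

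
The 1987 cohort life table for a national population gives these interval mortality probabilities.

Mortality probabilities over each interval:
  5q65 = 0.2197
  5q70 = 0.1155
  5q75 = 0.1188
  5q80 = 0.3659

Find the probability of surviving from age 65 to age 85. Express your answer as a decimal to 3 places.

0.386

Chaining the interval survival probabilities: (1 − 0.2197) × (1 − 0.1155) × (1 − 0.1188) × (1 − 0.3659).
= 0.7803 × 0.8845 × 0.8812 × 0.6341 = 0.385649.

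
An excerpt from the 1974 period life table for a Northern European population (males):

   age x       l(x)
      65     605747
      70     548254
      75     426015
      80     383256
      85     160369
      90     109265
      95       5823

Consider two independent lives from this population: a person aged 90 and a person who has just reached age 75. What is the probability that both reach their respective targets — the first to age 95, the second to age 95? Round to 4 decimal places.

0.0007

p₁ = l(95)/l(90) = 5823/109265 = 0.053292; p₂ = l(95)/l(75) = 5823/426015 = 0.013669.
P(both) = p₁ × p₂ = 0.053292 × 0.013669 = 0.000728.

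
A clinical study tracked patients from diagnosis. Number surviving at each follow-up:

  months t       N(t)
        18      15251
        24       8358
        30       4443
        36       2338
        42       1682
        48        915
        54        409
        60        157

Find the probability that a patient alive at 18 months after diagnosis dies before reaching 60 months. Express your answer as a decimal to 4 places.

P(die before 60 | alive at 18) = 1 − N(60)/N(18) = 1 − 157/15251 = (15094)/15251 = 0.989706.

0.9897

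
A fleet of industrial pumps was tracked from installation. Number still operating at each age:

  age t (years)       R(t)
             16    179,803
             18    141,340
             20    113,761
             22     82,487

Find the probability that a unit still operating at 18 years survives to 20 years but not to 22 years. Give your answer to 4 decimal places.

0.2213

This is the probability of reaching 20 but not 22, conditional on being operational at 18: (R(20) − R(22)) / R(18).
= (113,761 − 82,487) / 141,340 = 31,274 / 141,340 = 0.221268.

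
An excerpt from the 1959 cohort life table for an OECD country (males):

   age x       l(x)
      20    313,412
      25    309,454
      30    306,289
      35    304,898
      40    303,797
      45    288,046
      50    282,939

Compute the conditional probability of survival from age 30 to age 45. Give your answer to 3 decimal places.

The conditional survival probability is l(45)/l(30) = 288,046/306,289 = 0.940439.

0.940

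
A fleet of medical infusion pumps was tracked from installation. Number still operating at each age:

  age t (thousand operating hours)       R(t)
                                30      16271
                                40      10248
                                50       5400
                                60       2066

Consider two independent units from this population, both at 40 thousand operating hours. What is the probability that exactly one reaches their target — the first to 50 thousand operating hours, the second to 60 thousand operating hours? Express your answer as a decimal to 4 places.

p₁ = R(50)/R(40) = 5400/10248 = 0.526932; p₂ = R(60)/R(40) = 2066/10248 = 0.201600.
P(exactly one) = p₁(1−p₂) + (1−p₁)p₂ = 0.420703 + 0.095371 = 0.516073.

0.5161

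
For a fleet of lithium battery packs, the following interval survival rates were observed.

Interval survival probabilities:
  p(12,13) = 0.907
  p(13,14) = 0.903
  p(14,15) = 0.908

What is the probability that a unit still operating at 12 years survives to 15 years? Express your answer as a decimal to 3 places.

The overall survival probability is 0.907 × 0.903 × 0.908.
= 0.743671.

0.744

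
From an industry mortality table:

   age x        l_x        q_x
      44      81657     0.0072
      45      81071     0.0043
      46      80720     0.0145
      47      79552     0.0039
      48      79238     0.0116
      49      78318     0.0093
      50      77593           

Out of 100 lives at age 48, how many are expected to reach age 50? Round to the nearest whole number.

The relevant probability is 77593/79238 = 0.979240.
Expected number = 100 × 0.979240 = 98.

98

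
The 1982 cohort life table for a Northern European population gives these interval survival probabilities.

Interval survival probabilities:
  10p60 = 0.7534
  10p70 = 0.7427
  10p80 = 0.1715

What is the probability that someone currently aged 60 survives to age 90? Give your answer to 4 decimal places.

0.0960

Survival from 60 to 90 is the product of surviving each interval: 0.7534 × 0.7427 × 0.1715.
= 0.095963.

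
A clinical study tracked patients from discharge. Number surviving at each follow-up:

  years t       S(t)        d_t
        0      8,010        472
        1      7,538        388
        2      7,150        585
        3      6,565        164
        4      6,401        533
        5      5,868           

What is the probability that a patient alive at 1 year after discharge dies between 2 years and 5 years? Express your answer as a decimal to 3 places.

This is the probability of reaching 2 but not 5, conditional on being alive at 1: (S(2) − S(5)) / S(1).
= (7,150 − 5,868) / 7,538 = 1,282 / 7,538 = 0.170072.

0.170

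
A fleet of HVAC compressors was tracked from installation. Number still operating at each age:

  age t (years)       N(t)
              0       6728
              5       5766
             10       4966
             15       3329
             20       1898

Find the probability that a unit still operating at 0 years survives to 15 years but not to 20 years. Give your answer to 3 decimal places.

0.213

This is the probability of reaching 15 but not 20, conditional on being operational at 0: (N(15) − N(20)) / N(0).
= (3329 − 1898) / 6728 = 1431 / 6728 = 0.212693.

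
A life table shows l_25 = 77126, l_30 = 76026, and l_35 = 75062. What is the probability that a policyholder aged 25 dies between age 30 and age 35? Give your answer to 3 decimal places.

0.012

We want 5|5q25 = (l_30 − l_35)/l_25.
This is the probability of reaching 30 but not 35, conditional on being alive at 25: (l_30 − l_35) / l_25.
= (76026 − 75062) / 77126 = 964 / 77126 = 0.012499.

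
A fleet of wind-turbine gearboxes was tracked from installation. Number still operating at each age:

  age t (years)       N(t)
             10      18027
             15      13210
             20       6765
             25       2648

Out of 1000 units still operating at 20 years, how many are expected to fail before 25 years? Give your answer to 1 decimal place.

The relevant probability is 1 − 2648/6765 = 0.608574.
Expected number = 1000 × 0.608574 = 608.6.

608.6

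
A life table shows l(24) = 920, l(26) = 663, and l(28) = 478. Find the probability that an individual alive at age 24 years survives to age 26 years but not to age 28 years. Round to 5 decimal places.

This is the probability of reaching 26 but not 28, conditional on being alive at 24: (l(26) − l(28)) / l(24).
= (663 − 478) / 920 = 185 / 920 = 0.201087.

0.20109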